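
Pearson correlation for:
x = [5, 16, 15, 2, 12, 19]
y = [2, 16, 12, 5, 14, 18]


n=6, Σx=69, Σy=67, Σxy=966, Σx²=1015, Σy²=949
r = (6×966 - 69×67)/√((6×1015 - 69²)(6×949 - 67²))
= 1173/√(1329×1205) = 1173/√1601445 ≈ 1173/1265.4821 ≈ 0.9269

r ≈ 0.9269


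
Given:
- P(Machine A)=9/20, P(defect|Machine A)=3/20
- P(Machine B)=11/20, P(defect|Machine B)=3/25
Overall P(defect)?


P(B) = Σ P(B|Aᵢ)×P(Aᵢ)
  3/20×9/20 = 27/400
  3/25×11/20 = 33/500
Sum = 267/2000

P(defect) = 267/2000 ≈ 13.35%


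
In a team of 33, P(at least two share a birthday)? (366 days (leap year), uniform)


P(all different) = Π(366-i)/366 for i=0..32
= 0.225976
P(match) = 1 - 0.225976 = 0.774024

P ≈ 0.7740 ≈ 77.40%


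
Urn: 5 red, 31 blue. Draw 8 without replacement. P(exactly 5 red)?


Hypergeometric: C(5,5)×C(31,3)/C(36,8)
= 1×4495/30260340 = 1/6732

P(X=5) = 1/6732 ≈ 0.01%


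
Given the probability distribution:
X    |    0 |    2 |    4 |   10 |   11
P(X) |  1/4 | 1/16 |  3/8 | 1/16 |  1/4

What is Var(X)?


E[X] = 5
E[X²] = 171/4
Var(X) = E[X²] - (E[X])² = 171/4 - 25 = 71/4

Var(X) = 71/4 ≈ 17.7500


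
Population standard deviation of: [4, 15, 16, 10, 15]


Mean = 60/5 = 12
  (4-12)²=64
  (15-12)²=9
  (16-12)²=16
  (10-12)²=4
  (15-12)²=9
Σ(x-μ)² = 102
σ² = 102/5

σ = √(102/5) ≈ 4.5166


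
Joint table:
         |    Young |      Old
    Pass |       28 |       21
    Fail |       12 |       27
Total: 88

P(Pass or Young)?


P(Pass∨Young) = P(Pass) + P(Young) - P(Pass∧Young)
= (49 + 40 - 28)/88 = 61/88

P = 61/88 ≈ 69.32%


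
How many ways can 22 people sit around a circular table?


Circular arrangements of 22 distinct objects: fix one position to break rotational symmetry.
(n-1)! = 21! = 51090942171709440000

51090942171709440000


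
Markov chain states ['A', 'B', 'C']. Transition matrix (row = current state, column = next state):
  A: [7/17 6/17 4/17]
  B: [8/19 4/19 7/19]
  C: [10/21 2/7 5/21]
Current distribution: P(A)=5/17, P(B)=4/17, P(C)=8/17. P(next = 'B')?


P(next=B) = Σᵢ P(now=i)×P(i→B)
= 5/17×6/17 + 4/17×4/19 + 8/17×2/7
= 30/289 + 16/323 + 16/119 = 11062/38437

P = 11062/38437 ≈ 0.2878


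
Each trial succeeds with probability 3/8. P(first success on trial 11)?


Geometric: P(X=11) = (1-p)^(k-1)×p = (5/8)^10×3/8 = 29296875/8589934592

P(X=11) = 29296875/8589934592 ≈ 0.34%


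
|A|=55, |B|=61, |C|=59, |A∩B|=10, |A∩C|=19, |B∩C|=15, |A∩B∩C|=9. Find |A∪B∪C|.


|A∪B∪C| = 55+61+59-10-19-15+9 = 140

|A∪B∪C| = 140


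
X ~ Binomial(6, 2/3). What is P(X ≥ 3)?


P(X ≥ 3) = Σ P(X=i) for i=3..6
P(X=3) = 160/729
P(X=4) = 80/243
P(X=5) = 64/243
P(X=6) = 64/729
Sum = 656/729

P(X ≥ 3) = 656/729 ≈ 89.99%


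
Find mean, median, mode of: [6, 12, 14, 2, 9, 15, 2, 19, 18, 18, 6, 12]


Sorted: [2, 2, 6, 6, 9, 12, 12, 14, 15, 18, 18, 19]
Mean = 133/12
Median = 12
Freq: {6: 2, 12: 2, 14: 1, 2: 2, 9: 1, 15: 1, 19: 1, 18: 2}
Mode: [2, 6, 12, 18]

Mean=133/12, Median=12, Mode=[2, 6, 12, 18]


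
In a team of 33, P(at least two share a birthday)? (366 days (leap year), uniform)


P(all different) = Π(366-i)/366 for i=0..32
= 0.225976
P(match) = 1 - 0.225976 = 0.774024

P ≈ 0.7740 ≈ 77.40%


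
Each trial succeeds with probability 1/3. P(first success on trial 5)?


Geometric: P(X=5) = (1-p)^(k-1)×p = (2/3)^4×1/3 = 16/243

P(X=5) = 16/243 ≈ 6.58%


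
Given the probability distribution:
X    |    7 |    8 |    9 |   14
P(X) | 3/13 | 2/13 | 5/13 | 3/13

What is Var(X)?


E[X] = 124/13
E[X²] = 1268/13
Var(X) = E[X²] - (E[X])² = 1268/13 - 15376/169 = 1108/169

Var(X) = 1108/169 ≈ 6.5562


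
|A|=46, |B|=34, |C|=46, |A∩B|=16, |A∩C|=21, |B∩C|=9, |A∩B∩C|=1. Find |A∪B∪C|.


|A∪B∪C| = 46+34+46-16-21-9+1 = 81

|A∪B∪C| = 81


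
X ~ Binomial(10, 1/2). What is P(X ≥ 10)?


P(X ≥ 10) = Σ P(X=i) for i=10..10
P(X=10) = 1/1024
Sum = 1/1024

P(X ≥ 10) = 1/1024 ≈ 0.10%


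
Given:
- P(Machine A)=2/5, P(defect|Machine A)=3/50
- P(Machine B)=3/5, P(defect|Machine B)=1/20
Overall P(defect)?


P(B) = Σ P(B|Aᵢ)×P(Aᵢ)
  3/50×2/5 = 3/125
  1/20×3/5 = 3/100
Sum = 27/500

P(defect) = 27/500 ≈ 5.40%


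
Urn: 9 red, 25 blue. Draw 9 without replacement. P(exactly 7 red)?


Hypergeometric: C(9,7)×C(25,2)/C(34,9)
= 36×300/52451256 = 450/2185469

P(X=7) = 450/2185469 ≈ 0.02%


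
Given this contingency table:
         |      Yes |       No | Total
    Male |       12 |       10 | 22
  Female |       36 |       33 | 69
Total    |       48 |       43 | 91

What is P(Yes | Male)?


P(Yes | Male) = 12/(12+10) = 12/22 = 6/11

P(Yes|Male) = 6/11 ≈ 54.55%


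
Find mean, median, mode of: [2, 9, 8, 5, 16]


Sorted: [2, 5, 8, 9, 16]
Mean = 40/5 = 8
Median = 8
Freq: {2: 1, 9: 1, 8: 1, 5: 1, 16: 1}
Mode: No mode

Mean=8, Median=8, Mode=No mode


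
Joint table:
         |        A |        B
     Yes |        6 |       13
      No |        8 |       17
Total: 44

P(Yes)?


P(Yes) = (6+13)/44 = 19/44

P(Yes) = 19/44 ≈ 43.18%


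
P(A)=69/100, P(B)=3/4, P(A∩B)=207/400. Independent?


P(A)×P(B) = 207/400
P(A∩B) = 207/400
Equal ✓ → Independent

Yes, independent


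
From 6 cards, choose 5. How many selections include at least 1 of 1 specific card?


Complement: C(6,5) - C(5,5) = 6 - 1 = 5

5


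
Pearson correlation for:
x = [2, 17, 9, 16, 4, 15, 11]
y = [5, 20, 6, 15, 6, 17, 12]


n=7, Σx=74, Σy=81, Σxy=1055, Σx²=992, Σy²=1155
r = (7×1055 - 74×81)/√((7×992 - 74²)(7×1155 - 81²))
= 1391/√(1468×1524) = 1391/√2237232 ≈ 1391/1495.7379 ≈ 0.9300

r ≈ 0.9300


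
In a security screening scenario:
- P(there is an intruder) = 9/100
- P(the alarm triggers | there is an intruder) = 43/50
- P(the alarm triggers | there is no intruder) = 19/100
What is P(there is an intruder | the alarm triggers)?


Using Bayes' theorem:
P(A|B) = P(B|A)·P(A) / P(B)

P(the alarm triggers) = 43/50 × 9/100 + 19/100 × 91/100
= 387/5000 + 1729/10000 = 2503/10000

P(there is an intruder|the alarm triggers) = (387/5000) / (2503/10000) = 774/2503

P(there is an intruder|the alarm triggers) = 774/2503 ≈ 30.92%


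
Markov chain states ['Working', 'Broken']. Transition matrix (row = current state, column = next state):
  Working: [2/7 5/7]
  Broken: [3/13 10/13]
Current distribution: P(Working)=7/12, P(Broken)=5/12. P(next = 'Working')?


P(next=Working) = Σᵢ P(now=i)×P(i→Working)
= 7/12×2/7 + 5/12×3/13
= 1/6 + 5/52 = 41/156

P = 41/156 ≈ 0.2628


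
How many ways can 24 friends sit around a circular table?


Circular arrangements of 24 distinct objects: fix one position to break rotational symmetry.
(n-1)! = 23! = 25852016738884976640000

25852016738884976640000


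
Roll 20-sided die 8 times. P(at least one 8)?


P(no 8)^8 = (19/20)^8 = 16983563041/25600000000
P(≥1) = 1 - 16983563041/25600000000 = 8616436959/25600000000

P = 8616436959/25600000000 ≈ 33.66%


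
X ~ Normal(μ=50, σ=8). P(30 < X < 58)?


z₁=(30-50)/8=-2.5, z₂=(58-50)/8=1.0
P = Φ(1.0) - Φ(-2.5) = 0.841345 - 0.006210 = 0.835135 ≈ 0.8351

P(30 < X < 58) ≈ 0.8351


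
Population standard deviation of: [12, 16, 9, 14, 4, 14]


Mean = 69/6 = 23/2
  (12-23/2)²=1/4
  (16-23/2)²=81/4
  (9-23/2)²=25/4
  (14-23/2)²=25/4
  (4-23/2)²=225/4
  (14-23/2)²=25/4
Σ(x-μ)² = 191/2
σ² = (191/2)/6 = 191/12

σ = √(191/12) ≈ 3.9896


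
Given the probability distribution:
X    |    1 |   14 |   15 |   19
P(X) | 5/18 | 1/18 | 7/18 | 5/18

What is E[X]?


E[X] = Σ x·P(X=x)
= (1)×(5/18) + (14)×(1/18) + (15)×(7/18) + (19)×(5/18)
= 73/6

E[X] = 73/6


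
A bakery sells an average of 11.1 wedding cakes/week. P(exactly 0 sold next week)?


Poisson(λ=11.1): P(X=0) = e^(-λ)×λ^k/k!
= e^(-11.1) × 11.1^0 / 0!
≈ 1.511232382e-05 × 1 / 1 ≈ 0.000015

P(X=0) ≈ 0.000015 ≈ 0.00%


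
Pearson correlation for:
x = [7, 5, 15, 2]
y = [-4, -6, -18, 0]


n=4, Σx=29, Σy=-28, Σxy=-328, Σx²=303, Σy²=376
r = (4×(-328) - 29×(-28))/√((4×303 - 29²)(4×376 - (-28)²))
= -500/√(371×720) = -500/√267120 ≈ -500/516.8365 ≈ -0.9674

r ≈ -0.9674


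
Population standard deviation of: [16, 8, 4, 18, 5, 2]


Mean = 53/6
  (16-53/6)²=1849/36
  (8-53/6)²=25/36
  (4-53/6)²=841/36
  (18-53/6)²=3025/36
  (5-53/6)²=529/36
  (2-53/6)²=1681/36
Σ(x-μ)² = 1325/6
σ² = (1325/6)/6 = 1325/36

σ = √(1325/36) ≈ 6.0668


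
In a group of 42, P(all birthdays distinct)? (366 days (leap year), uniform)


P(all different) = Π(366-i)/366 for i=0..41
= (366/366)×(365/366)×...×(325/366)
= 0.086572

P ≈ 0.0866 ≈ 8.66%


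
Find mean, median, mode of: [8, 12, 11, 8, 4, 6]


Sorted: [4, 6, 8, 8, 11, 12]
Mean = 49/6
Median = 8
Freq: {8: 2, 12: 1, 11: 1, 4: 1, 6: 1}
Mode: [8]

Mean=49/6, Median=8, Mode=8


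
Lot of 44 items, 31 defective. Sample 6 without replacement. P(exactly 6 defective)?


Hypergeometric: C(31,6)×C(13,0)/C(44,6)
= 736281×1/7059052 = 8091/77572

P(X=6) = 8091/77572 ≈ 10.43%


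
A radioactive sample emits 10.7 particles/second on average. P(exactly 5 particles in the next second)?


Poisson(λ=10.7): P(X=5) = e^(-λ)×λ^k/k!
= e^(-10.7) × 10.7^5 / 5!
≈ 2.254493791e-05 × 140255.17307 / 120 ≈ 0.026350

P(X=5) ≈ 0.026350 ≈ 2.64%


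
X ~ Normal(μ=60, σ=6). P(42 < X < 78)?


z₁=(42-60)/6=-3.0, z₂=(78-60)/6=3.0
P = Φ(3.0) - Φ(-3.0) = 0.998650 - 0.001350 = 0.997300 ≈ 0.9973

P(42 < X < 78) ≈ 0.9973


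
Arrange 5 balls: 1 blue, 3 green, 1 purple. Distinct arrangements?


5!/(1!×3!×1!) = 20

20


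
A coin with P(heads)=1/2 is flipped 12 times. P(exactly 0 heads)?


Binomial: P(X=0) = C(12,0)×p^0×(1-p)^12
= 1 × 1 × 1/4096 = 1/4096

P(X=0) = 1/4096 ≈ 0.02%


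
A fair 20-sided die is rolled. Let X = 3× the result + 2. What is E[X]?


E[die] = (1+20)/2 = 21/2
E[X] = 3×21/2 + 2 = 67/2

E[X] = 67/2


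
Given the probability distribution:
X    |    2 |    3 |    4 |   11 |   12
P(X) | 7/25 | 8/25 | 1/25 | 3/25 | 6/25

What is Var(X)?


E[X] = 147/25
E[X²] = 1343/25
Var(X) = E[X²] - (E[X])² = 1343/25 - 21609/625 = 11966/625

Var(X) = 11966/625 ≈ 19.1456


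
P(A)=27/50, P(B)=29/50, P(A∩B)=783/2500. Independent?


P(A)×P(B) = 783/2500
P(A∩B) = 783/2500
Equal ✓ → Independent

Yes, independent


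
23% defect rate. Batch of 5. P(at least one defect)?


P(all good) = (77/100)^5 = 2706784157/10000000000
P(≥1 defect) = 7293215843/10000000000

P = 7293215843/10000000000 ≈ 72.93%


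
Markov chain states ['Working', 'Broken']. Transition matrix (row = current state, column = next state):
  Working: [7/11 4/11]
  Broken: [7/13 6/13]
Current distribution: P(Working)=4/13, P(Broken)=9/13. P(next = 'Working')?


P(next=Working) = Σᵢ P(now=i)×P(i→Working)
= 4/13×7/11 + 9/13×7/13
= 28/143 + 63/169 = 1057/1859

P = 1057/1859 ≈ 0.5686


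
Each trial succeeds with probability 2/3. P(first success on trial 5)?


Geometric: P(X=5) = (1-p)^(k-1)×p = (1/3)^4×2/3 = 2/243

P(X=5) = 2/243 ≈ 0.82%


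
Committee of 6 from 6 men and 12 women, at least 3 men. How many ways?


Count by #men:
  3M,3W: C(6,3)×C(12,3)=4400
  4M,2W: C(6,4)×C(12,2)=990
  5M,1W: C(6,5)×C(12,1)=72
  6M,0W: C(6,6)×C(12,0)=1
Total = 5463

5463


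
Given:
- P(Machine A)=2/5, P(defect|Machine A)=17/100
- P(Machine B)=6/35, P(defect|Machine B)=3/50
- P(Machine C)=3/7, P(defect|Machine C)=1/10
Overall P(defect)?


P(B) = Σ P(B|Aᵢ)×P(Aᵢ)
  17/100×2/5 = 17/250
  3/50×6/35 = 9/875
  1/10×3/7 = 3/70
Sum = 106/875

P(defect) = 106/875 ≈ 12.11%


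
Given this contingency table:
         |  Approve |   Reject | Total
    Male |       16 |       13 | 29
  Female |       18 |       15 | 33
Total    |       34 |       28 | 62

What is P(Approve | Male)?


P(Approve | Male) = 16/(16+13) = 16/29

P(Approve|Male) = 16/29 ≈ 55.17%


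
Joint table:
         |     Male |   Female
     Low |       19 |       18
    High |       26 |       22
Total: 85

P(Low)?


P(Low) = (19+18)/85 = 37/85

P(Low) = 37/85 ≈ 43.53%


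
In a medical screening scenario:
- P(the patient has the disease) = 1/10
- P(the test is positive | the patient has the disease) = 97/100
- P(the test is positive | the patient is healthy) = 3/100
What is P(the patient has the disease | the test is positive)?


Using Bayes' theorem:
P(A|B) = P(B|A)·P(A) / P(B)

P(the test is positive) = 97/100 × 1/10 + 3/100 × 9/10
= 97/1000 + 27/1000 = 31/250

P(the patient has the disease|the test is positive) = (97/1000) / (31/250) = 97/124

P(the patient has the disease|the test is positive) = 97/124 ≈ 78.23%


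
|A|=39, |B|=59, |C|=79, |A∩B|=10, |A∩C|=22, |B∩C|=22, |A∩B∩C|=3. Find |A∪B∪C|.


|A∪B∪C| = 39+59+79-10-22-22+3 = 126

|A∪B∪C| = 126


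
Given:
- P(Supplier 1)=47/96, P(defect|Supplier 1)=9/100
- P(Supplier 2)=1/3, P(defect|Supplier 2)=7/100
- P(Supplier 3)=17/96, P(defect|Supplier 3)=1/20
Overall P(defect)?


P(B) = Σ P(B|Aᵢ)×P(Aᵢ)
  9/100×47/96 = 141/3200
  7/100×1/3 = 7/300
  1/20×17/96 = 17/1920
Sum = 61/800

P(defect) = 61/800 ≈ 7.62%


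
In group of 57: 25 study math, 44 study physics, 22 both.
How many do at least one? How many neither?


|A∪B| = 25+44-22 = 47
Neither = 57-47 = 10

At least one: 47; Neither: 10


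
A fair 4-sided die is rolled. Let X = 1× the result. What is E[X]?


E[die] = (1+4)/2 = 5/2
E[X] = 1 × 5/2 = 5/2

E[X] = 5/2


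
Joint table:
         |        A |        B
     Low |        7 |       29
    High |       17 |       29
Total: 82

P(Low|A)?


P(Low|A) = 7/(7+17) = 7/24

P = 7/24 ≈ 29.17%


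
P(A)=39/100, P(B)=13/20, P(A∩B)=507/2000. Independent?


P(A)×P(B) = 507/2000
P(A∩B) = 507/2000
Equal ✓ → Independent

Yes, independent


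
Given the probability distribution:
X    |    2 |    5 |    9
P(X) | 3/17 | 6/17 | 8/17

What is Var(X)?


E[X] = 108/17
E[X²] = 810/17
Var(X) = E[X²] - (E[X])² = 810/17 - 11664/289 = 2106/289

Var(X) = 2106/289 ≈ 7.2872


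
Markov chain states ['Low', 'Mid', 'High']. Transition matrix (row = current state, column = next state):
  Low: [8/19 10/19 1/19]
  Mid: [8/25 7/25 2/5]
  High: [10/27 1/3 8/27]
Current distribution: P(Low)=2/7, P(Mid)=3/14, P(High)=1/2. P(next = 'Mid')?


P(next=Mid) = Σᵢ P(now=i)×P(i→Mid)
= 2/7×10/19 + 3/14×7/25 + 1/2×1/3
= 20/133 + 3/50 + 1/6 = 3761/9975

P = 3761/9975 ≈ 0.3770


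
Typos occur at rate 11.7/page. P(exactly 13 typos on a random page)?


Poisson(λ=11.7): P(X=13) = e^(-λ)×λ^k/k!
= e^(-11.7) × 11.7^13 / 13!
≈ 8.293819161e-06 × 7.69867883698e+13 / 6227020800 ≈ 0.102539

P(X=13) ≈ 0.102539 ≈ 10.25%


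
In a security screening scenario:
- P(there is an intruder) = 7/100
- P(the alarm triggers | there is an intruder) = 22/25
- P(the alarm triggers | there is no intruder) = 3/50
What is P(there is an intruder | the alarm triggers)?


Using Bayes' theorem:
P(A|B) = P(B|A)·P(A) / P(B)

P(the alarm triggers) = 22/25 × 7/100 + 3/50 × 93/100
= 77/1250 + 279/5000 = 587/5000

P(there is an intruder|the alarm triggers) = (77/1250) / (587/5000) = 308/587

P(there is an intruder|the alarm triggers) = 308/587 ≈ 52.47%


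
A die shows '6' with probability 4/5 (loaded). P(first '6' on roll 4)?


Geometric: P(X=4) = (1-p)^(k-1)×p = (1/5)^3×4/5 = 4/625

P(X=4) = 4/625 ≈ 0.64%


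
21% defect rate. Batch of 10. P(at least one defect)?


P(all good) = (79/100)^10 = 9468276082626847201/100000000000000000000
P(≥1 defect) = 90531723917373152799/100000000000000000000

P = 90531723917373152799/100000000000000000000 ≈ 90.53%


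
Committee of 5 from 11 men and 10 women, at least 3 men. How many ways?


Count by #men:
  3M,2W: C(11,3)×C(10,2)=7425
  4M,1W: C(11,4)×C(10,1)=3300
  5M,0W: C(11,5)×C(10,0)=462
Total = 11187

11187


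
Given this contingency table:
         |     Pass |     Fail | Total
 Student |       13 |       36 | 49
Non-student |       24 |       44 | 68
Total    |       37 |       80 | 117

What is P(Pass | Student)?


P(Pass | Student) = 13/(13+36) = 13/49

P(Pass|Student) = 13/49 ≈ 26.53%


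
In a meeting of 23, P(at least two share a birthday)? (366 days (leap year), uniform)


P(all different) = Π(366-i)/366 for i=0..22
= 0.493677
P(match) = 1 - 0.493677 = 0.506323

P ≈ 0.5063 ≈ 50.63%


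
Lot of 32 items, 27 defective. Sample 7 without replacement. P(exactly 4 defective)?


Hypergeometric: C(27,4)×C(5,3)/C(32,7)
= 17550×10/3365856 = 375/7192

P(X=4) = 375/7192 ≈ 5.21%


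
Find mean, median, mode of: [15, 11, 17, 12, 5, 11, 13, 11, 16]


Sorted: [5, 11, 11, 11, 12, 13, 15, 16, 17]
Mean = 111/9 = 37/3
Median = 12
Freq: {15: 1, 11: 3, 17: 1, 12: 1, 5: 1, 13: 1, 16: 1}
Mode: [11]

Mean=37/3, Median=12, Mode=11


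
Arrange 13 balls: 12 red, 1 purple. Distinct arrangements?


13!/(12!×1!) = 13

13


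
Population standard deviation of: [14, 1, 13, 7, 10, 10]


Mean = 55/6
  (14-55/6)²=841/36
  (1-55/6)²=2401/36
  (13-55/6)²=529/36
  (7-55/6)²=169/36
  (10-55/6)²=25/36
  (10-55/6)²=25/36
Σ(x-μ)² = 665/6
σ² = (665/6)/6 = 665/36

σ = √(665/36) ≈ 4.2979


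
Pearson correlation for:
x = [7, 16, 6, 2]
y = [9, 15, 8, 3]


n=4, Σx=31, Σy=35, Σxy=357, Σx²=345, Σy²=379
r = (4×357 - 31×35)/√((4×345 - 31²)(4×379 - 35²))
= 343/√(419×291) = 343/√121929 ≈ 343/349.1833 ≈ 0.9823

r ≈ 0.9823


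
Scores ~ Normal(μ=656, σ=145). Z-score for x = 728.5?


z = (x - μ)/σ = (728.5 - 656)/145 = 0.5

z = 0.5


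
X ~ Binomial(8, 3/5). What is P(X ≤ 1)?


P(X ≤ 1) = Σ P(X=i) for i=0..1
P(X=0) = 256/390625
P(X=1) = 3072/390625
Sum = 3328/390625

P(X ≤ 1) = 3328/390625 ≈ 0.85%


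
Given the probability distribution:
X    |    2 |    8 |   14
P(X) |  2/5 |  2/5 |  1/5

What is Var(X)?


E[X] = 34/5
E[X²] = 332/5
Var(X) = E[X²] - (E[X])² = 332/5 - 1156/25 = 504/25

Var(X) = 504/25 ≈ 20.1600


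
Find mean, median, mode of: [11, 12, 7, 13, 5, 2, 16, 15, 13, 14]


Sorted: [2, 5, 7, 11, 12, 13, 13, 14, 15, 16]
Mean = 108/10 = 54/5
Median = 25/2
Freq: {11: 1, 12: 1, 7: 1, 13: 2, 5: 1, 2: 1, 16: 1, 15: 1, 14: 1}
Mode: [13]

Mean=54/5, Median=25/2, Mode=13


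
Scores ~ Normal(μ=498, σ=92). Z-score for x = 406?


z = (x - μ)/σ = (406 - 498)/92 = -1.0

z = -1.0


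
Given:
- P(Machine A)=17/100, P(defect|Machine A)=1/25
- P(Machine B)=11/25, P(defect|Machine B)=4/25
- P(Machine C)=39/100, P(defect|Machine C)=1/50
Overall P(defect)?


P(B) = Σ P(B|Aᵢ)×P(Aᵢ)
  1/25×17/100 = 17/2500
  4/25×11/25 = 44/625
  1/50×39/100 = 39/5000
Sum = 17/200

P(defect) = 17/200 ≈ 8.50%


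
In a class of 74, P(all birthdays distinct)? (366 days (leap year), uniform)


P(all different) = Π(366-i)/366 for i=0..73
= (366/366)×(365/366)×...×(293/366)
= 0.000360

P ≈ 0.0004 ≈ 0.04%


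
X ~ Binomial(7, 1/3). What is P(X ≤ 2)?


P(X ≤ 2) = Σ P(X=i) for i=0..2
P(X=0) = 128/2187
P(X=1) = 448/2187
P(X=2) = 224/729
Sum = 416/729

P(X ≤ 2) = 416/729 ≈ 57.06%


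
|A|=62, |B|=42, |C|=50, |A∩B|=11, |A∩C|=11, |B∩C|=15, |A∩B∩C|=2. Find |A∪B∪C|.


|A∪B∪C| = 62+42+50-11-11-15+2 = 119

|A∪B∪C| = 119


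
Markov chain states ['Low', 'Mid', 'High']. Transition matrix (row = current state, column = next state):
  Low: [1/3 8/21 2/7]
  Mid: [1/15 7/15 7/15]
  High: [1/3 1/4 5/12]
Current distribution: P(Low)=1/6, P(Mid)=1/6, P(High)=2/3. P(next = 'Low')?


P(next=Low) = Σᵢ P(now=i)×P(i→Low)
= 1/6×1/3 + 1/6×1/15 + 2/3×1/3
= 1/18 + 1/90 + 2/9 = 13/45

P = 13/45 ≈ 0.2889


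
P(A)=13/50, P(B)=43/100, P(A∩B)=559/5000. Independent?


P(A)×P(B) = 559/5000
P(A∩B) = 559/5000
Equal ✓ → Independent

Yes, independent


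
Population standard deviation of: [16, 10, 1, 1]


Mean = 28/4 = 7
  (16-7)²=81
  (10-7)²=9
  (1-7)²=36
  (1-7)²=36
Σ(x-μ)² = 162
σ² = 162/4 = 81/2

σ = √(81/2) ≈ 6.3640


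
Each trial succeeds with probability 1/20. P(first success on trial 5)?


Geometric: P(X=5) = (1-p)^(k-1)×p = (19/20)^4×1/20 = 130321/3200000

P(X=5) = 130321/3200000 ≈ 4.07%


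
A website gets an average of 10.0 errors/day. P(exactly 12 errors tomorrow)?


Poisson(λ=10.0): P(X=12) = e^(-λ)×λ^k/k!
= e^(-10.0) × 10.0^12 / 12!
≈ 4.539992976e-05 × 1e+12 / 479001600 ≈ 0.094780

P(X=12) ≈ 0.094780 ≈ 9.48%


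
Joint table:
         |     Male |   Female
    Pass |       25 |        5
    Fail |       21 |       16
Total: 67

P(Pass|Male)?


P(Pass|Male) = 25/(25+21) = 25/46

P = 25/46 ≈ 54.35%


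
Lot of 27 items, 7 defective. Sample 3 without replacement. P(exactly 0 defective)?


Hypergeometric: C(7,0)×C(20,3)/C(27,3)
= 1×1140/2925 = 76/195

P(X=0) = 76/195 ≈ 38.97%


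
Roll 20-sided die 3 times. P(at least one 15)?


P(no 15)^3 = (19/20)^3 = 6859/8000
P(≥1) = 1 - 6859/8000 = 1141/8000

P = 1141/8000 ≈ 14.26%


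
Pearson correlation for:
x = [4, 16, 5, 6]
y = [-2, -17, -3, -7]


n=4, Σx=31, Σy=-29, Σxy=-337, Σx²=333, Σy²=351
r = (4×(-337) - 31×(-29))/√((4×333 - 31²)(4×351 - (-29)²))
= -449/√(371×563) = -449/√208873 ≈ -449/457.0263 ≈ -0.9824

r ≈ -0.9824


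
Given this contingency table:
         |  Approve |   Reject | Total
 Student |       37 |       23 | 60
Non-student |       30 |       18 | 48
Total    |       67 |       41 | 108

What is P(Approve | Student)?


P(Approve | Student) = 37/(37+23) = 37/60

P(Approve|Student) = 37/60 ≈ 61.67%


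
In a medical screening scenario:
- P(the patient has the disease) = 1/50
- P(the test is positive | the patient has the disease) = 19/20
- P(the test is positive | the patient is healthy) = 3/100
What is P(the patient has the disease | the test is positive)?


Using Bayes' theorem:
P(A|B) = P(B|A)·P(A) / P(B)

P(the test is positive) = 19/20 × 1/50 + 3/100 × 49/50
= 19/1000 + 147/5000 = 121/2500

P(the patient has the disease|the test is positive) = (19/1000) / (121/2500) = 95/242

P(the patient has the disease|the test is positive) = 95/242 ≈ 39.26%


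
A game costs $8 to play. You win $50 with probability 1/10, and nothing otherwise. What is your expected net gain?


E[gain] = (50-8)×1/10 + (-8)×9/10
= 21/5 - 36/5 = -3

Expected net gain = $-3 ≈ $-3.00


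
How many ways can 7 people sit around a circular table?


Circular arrangements of 7 distinct objects: fix one position to break rotational symmetry.
(n-1)! = 6! = 720

720


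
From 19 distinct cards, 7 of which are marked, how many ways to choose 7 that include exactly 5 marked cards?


Choose 5 of the 7 marked cards and 2 of the other 12 cards:
C(7,5)×C(12,2) = 21×66 = 1386

1386


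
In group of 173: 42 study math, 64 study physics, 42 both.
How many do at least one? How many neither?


|A∪B| = 42+64-42 = 64
Neither = 173-64 = 109

At least one: 64; Neither: 109


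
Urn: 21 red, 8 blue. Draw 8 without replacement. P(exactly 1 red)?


Hypergeometric: C(21,1)×C(8,7)/C(29,8)
= 21×8/4292145 = 56/1430715

P(X=1) = 56/1430715 ≈ 0.00%


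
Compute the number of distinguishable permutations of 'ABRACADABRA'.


Letters: 11, freq: {'A': 5, 'B': 2, 'R': 2, 'C': 1, 'D': 1}
11!/(5!×2!×2!×1!×1!) = 39916800/480 = 83160

83160


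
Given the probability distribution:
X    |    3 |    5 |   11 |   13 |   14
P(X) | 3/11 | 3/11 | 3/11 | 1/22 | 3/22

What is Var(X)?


E[X] = 169/22
E[X²] = 1687/22
Var(X) = E[X²] - (E[X])² = 1687/22 - 28561/484 = 8553/484

Var(X) = 8553/484 ≈ 17.6715


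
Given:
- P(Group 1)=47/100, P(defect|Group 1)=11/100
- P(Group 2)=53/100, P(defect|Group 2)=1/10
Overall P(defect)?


P(B) = Σ P(B|Aᵢ)×P(Aᵢ)
  11/100×47/100 = 517/10000
  1/10×53/100 = 53/1000
Sum = 1047/10000

P(defect) = 1047/10000 ≈ 10.47%


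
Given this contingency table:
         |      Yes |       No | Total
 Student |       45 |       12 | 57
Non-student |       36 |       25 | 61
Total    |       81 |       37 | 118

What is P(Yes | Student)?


P(Yes | Student) = 45/(45+12) = 45/57 = 15/19

P(Yes|Student) = 15/19 ≈ 78.95%


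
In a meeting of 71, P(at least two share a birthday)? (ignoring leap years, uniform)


P(all different) = Π(365-i)/365 for i=0..70
= 0.000679
P(match) = 1 - 0.000679 = 0.999321

P ≈ 0.9993 ≈ 99.93%


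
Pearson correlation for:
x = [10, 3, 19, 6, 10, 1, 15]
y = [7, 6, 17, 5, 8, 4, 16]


n=7, Σx=64, Σy=63, Σxy=765, Σx²=832, Σy²=735
r = (7×765 - 64×63)/√((7×832 - 64²)(7×735 - 63²))
= 1323/√(1728×1176) = 1323/√2032128 ≈ 1323/1425.5273 ≈ 0.9281

r ≈ 0.9281


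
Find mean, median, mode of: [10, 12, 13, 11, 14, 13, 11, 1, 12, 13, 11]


Sorted: [1, 10, 11, 11, 11, 12, 12, 13, 13, 13, 14]
Mean = 121/11 = 11
Median = 12
Freq: {10: 1, 12: 2, 13: 3, 11: 3, 14: 1, 1: 1}
Mode: [11, 13]

Mean=11, Median=12, Mode=[11, 13]


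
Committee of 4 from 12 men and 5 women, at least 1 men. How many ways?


Count by #men:
  1M,3W: C(12,1)×C(5,3)=120
  2M,2W: C(12,2)×C(5,2)=660
  3M,1W: C(12,3)×C(5,1)=1100
  4M,0W: C(12,4)×C(5,0)=495
Total = 2375

2375


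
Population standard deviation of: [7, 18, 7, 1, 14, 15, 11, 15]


Mean = 88/8 = 11
  (7-11)²=16
  (18-11)²=49
  (7-11)²=16
  (1-11)²=100
  (14-11)²=9
  (15-11)²=16
  (11-11)²=0
  (15-11)²=16
Σ(x-μ)² = 222
σ² = 222/8 = 111/4

σ = √(111/4) ≈ 5.2678


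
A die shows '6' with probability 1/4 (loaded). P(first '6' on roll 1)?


Geometric: P(X=1) = (1-p)^(k-1)×p = (3/4)^0×1/4 = 1/4

P(X=1) = 1/4 ≈ 25.00%


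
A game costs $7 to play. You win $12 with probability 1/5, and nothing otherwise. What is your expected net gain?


E[gain] = (12-7)×1/5 + (-7)×4/5
= 1 - 28/5 = -23/5

Expected net gain = $-23/5 ≈ $-4.60


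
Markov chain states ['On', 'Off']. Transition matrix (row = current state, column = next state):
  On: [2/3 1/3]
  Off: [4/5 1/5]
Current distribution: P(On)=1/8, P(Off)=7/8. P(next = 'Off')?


P(next=Off) = Σᵢ P(now=i)×P(i→Off)
= 1/8×1/3 + 7/8×1/5
= 1/24 + 7/40 = 13/60

P = 13/60 ≈ 0.2167


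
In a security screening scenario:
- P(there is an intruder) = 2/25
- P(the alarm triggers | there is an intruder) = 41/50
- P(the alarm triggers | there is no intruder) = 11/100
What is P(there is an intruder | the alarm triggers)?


Using Bayes' theorem:
P(A|B) = P(B|A)·P(A) / P(B)

P(the alarm triggers) = 41/50 × 2/25 + 11/100 × 23/25
= 41/625 + 253/2500 = 417/2500

P(there is an intruder|the alarm triggers) = (41/625) / (417/2500) = 164/417

P(there is an intruder|the alarm triggers) = 164/417 ≈ 39.33%


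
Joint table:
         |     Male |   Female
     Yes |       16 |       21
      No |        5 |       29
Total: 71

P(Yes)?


P(Yes) = (16+21)/71 = 37/71

P(Yes) = 37/71 ≈ 52.11%


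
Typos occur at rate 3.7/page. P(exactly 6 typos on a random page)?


Poisson(λ=3.7): P(X=6) = e^(-λ)×λ^k/k!
= e^(-3.7) × 3.7^6 / 6!
≈ 0.02472352647 × 2565.726409 / 720 ≈ 0.088103

P(X=6) ≈ 0.088103 ≈ 8.81%


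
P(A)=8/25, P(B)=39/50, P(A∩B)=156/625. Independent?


P(A)×P(B) = 156/625
P(A∩B) = 156/625
Equal ✓ → Independent

Yes, independent


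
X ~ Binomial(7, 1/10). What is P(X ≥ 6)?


P(X ≥ 6) = Σ P(X=i) for i=6..7
P(X=6) = 63/10000000
P(X=7) = 1/10000000
Sum = 1/156250

P(X ≥ 6) = 1/156250 ≈ 0.00%


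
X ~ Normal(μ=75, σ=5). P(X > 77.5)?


z = (77.5-75)/5 = 0.5
P(X > 77.5) = 1 - P(Z ≤ 0.5) = 1 - 0.6915 = 0.3085

P(X > 77.5) ≈ 0.3085


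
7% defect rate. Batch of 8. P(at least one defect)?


P(all good) = (93/100)^8 = 5595818096650401/10000000000000000
P(≥1 defect) = 4404181903349599/10000000000000000

P = 4404181903349599/10000000000000000 ≈ 44.04%


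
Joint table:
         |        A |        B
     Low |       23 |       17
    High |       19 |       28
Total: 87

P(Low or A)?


P(Low∨A) = P(Low) + P(A) - P(Low∧A)
= (40 + 42 - 23)/87 = 59/87

P = 59/87 ≈ 67.82%


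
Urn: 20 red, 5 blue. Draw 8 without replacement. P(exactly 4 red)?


Hypergeometric: C(20,4)×C(5,4)/C(25,8)
= 4845×5/1081575 = 17/759

P(X=4) = 17/759 ≈ 2.24%


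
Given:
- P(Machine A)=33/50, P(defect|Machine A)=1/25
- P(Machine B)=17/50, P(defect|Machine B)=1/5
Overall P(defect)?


P(B) = Σ P(B|Aᵢ)×P(Aᵢ)
  1/25×33/50 = 33/1250
  1/5×17/50 = 17/250
Sum = 59/625

P(defect) = 59/625 ≈ 9.44%


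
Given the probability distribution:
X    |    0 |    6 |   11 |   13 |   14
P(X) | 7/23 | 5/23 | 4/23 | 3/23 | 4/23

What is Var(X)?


E[X] = 169/23
E[X²] = 85
Var(X) = E[X²] - (E[X])² = 85 - 28561/529 = 16404/529

Var(X) = 16404/529 ≈ 31.0095


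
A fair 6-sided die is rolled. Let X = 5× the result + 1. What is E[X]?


E[die] = (1+6)/2 = 7/2
E[X] = 5×7/2 + 1 = 37/2

E[X] = 37/2


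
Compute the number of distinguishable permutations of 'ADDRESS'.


Letters: 7, freq: {'A': 1, 'D': 2, 'R': 1, 'E': 1, 'S': 2}
7!/(1!×2!×1!×1!×2!) = 5040/4 = 1260

1260


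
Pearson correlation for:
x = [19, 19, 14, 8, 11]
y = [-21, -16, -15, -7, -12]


n=5, Σx=71, Σy=-71, Σxy=-1101, Σx²=1103, Σy²=1115
r = (5×(-1101) - 71×(-71))/√((5×1103 - 71²)(5×1115 - (-71)²))
= -464/√(474×534) = -464/√253116 ≈ -464/503.1064 ≈ -0.9223

r ≈ -0.9223


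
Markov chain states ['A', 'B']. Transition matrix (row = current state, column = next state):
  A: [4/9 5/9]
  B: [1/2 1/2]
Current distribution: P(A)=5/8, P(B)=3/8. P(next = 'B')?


P(next=B) = Σᵢ P(now=i)×P(i→B)
= 5/8×5/9 + 3/8×1/2
= 25/72 + 3/16 = 77/144

P = 77/144 ≈ 0.5347


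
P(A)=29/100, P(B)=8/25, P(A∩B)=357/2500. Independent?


P(A)×P(B) = 58/625
P(A∩B) = 357/2500
Not equal → NOT independent

No, not independent


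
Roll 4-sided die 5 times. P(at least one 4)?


P(no 4)^5 = (3/4)^5 = 243/1024
P(≥1) = 1 - 243/1024 = 781/1024

P = 781/1024 ≈ 76.27%


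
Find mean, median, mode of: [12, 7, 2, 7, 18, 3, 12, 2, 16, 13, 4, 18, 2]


Sorted: [2, 2, 2, 3, 4, 7, 7, 12, 12, 13, 16, 18, 18]
Mean = 116/13
Median = 7
Freq: {12: 2, 7: 2, 2: 3, 18: 2, 3: 1, 16: 1, 13: 1, 4: 1}
Mode: [2]

Mean=116/13, Median=7, Mode=2


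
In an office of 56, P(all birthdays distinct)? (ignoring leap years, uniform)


P(all different) = Π(365-i)/365 for i=0..55
= (365/365)×(364/365)×...×(310/365)
= 0.011668

P ≈ 0.0117 ≈ 1.17%


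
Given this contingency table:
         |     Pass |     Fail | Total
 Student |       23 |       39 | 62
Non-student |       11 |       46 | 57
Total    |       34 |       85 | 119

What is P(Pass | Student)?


P(Pass | Student) = 23/(23+39) = 23/62

P(Pass|Student) = 23/62 ≈ 37.10%


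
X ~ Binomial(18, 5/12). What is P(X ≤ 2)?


P(X ≤ 2) = Σ P(X=i) for i=0..2
P(X=0) = 1628413597910449/26623333280885243904
P(X=1) = 1163152569936035/1479074071160291328
P(X=2) = 14123995492080425/2958148142320582656
Sum = 18710139910685363/3327916660110655488

P(X ≤ 2) = 18710139910685363/3327916660110655488 ≈ 0.56%


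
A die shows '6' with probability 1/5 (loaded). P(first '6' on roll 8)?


Geometric: P(X=8) = (1-p)^(k-1)×p = (4/5)^7×1/5 = 16384/390625

P(X=8) = 16384/390625 ≈ 4.19%


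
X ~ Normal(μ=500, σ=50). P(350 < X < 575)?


z₁=(350-500)/50=-3.0, z₂=(575-500)/50=1.5
P = Φ(1.5) - Φ(-3.0) = 0.933193 - 0.001350 = 0.931843 ≈ 0.9318

P(350 < X < 575) ≈ 0.9318


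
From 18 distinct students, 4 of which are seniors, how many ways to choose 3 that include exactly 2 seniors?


Choose 2 of the 4 seniors and 1 of the other 14 students:
C(4,2)×C(14,1) = 6×14 = 84

84


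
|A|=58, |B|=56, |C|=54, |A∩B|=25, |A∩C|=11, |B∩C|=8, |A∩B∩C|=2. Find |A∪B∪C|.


|A∪B∪C| = 58+56+54-25-11-8+2 = 126

|A∪B∪C| = 126


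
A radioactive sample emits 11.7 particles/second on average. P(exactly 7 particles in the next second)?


Poisson(λ=11.7): P(X=7) = e^(-λ)×λ^k/k!
= e^(-11.7) × 11.7^7 / 7!
≈ 8.293819161e-06 × 30012421.1607 / 5040 ≈ 0.049388

P(X=7) ≈ 0.049388 ≈ 4.94%


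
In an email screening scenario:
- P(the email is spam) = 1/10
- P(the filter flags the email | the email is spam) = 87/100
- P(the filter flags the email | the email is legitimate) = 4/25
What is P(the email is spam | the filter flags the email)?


Using Bayes' theorem:
P(A|B) = P(B|A)·P(A) / P(B)

P(the filter flags the email) = 87/100 × 1/10 + 4/25 × 9/10
= 87/1000 + 18/125 = 231/1000

P(the email is spam|the filter flags the email) = (87/1000) / (231/1000) = 29/77

P(the email is spam|the filter flags the email) = 29/77 ≈ 37.66%


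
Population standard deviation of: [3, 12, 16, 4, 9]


Mean = 44/5
  (3-44/5)²=841/25
  (12-44/5)²=256/25
  (16-44/5)²=1296/25
  (4-44/5)²=576/25
  (9-44/5)²=1/25
Σ(x-μ)² = 594/5
σ² = (594/5)/5 = 594/25

σ = √(594/25) ≈ 4.8744


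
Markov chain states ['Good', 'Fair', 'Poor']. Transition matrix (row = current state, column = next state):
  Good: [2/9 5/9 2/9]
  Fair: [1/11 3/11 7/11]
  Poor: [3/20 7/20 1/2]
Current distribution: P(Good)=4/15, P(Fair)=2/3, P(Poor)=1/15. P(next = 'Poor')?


P(next=Poor) = Σᵢ P(now=i)×P(i→Poor)
= 4/15×2/9 + 2/3×7/11 + 1/15×1/2
= 8/135 + 14/33 + 1/30 = 307/594

P = 307/594 ≈ 0.5168


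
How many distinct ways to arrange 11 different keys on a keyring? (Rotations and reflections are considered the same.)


Free circular arrangements: rotations and reflections both identified.
(n-1)!/2 = 10!/2 = 3628800/2 = 1814400

1814400


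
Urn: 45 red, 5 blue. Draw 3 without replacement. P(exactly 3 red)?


Hypergeometric: C(45,3)×C(5,0)/C(50,3)
= 14190×1/19600 = 1419/1960

P(X=3) = 1419/1960 ≈ 72.40%


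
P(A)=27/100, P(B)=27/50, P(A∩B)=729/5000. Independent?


P(A)×P(B) = 729/5000
P(A∩B) = 729/5000
Equal ✓ → Independent

Yes, independent


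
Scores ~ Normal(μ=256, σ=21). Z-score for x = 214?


z = (x - μ)/σ = (214 - 256)/21 = -2.0

z = -2.0


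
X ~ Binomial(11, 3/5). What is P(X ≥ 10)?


P(X ≥ 10) = Σ P(X=i) for i=10..11
P(X=10) = 1299078/48828125
P(X=11) = 177147/48828125
Sum = 59049/1953125

P(X ≥ 10) = 59049/1953125 ≈ 3.02%


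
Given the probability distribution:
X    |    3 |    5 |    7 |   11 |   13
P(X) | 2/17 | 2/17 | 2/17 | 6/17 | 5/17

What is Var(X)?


E[X] = 161/17
E[X²] = 1737/17
Var(X) = E[X²] - (E[X])² = 1737/17 - 25921/289 = 3608/289

Var(X) = 3608/289 ≈ 12.4844


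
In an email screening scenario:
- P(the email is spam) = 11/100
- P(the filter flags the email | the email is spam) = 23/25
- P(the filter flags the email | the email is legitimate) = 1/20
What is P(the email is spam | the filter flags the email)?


Using Bayes' theorem:
P(A|B) = P(B|A)·P(A) / P(B)

P(the filter flags the email) = 23/25 × 11/100 + 1/20 × 89/100
= 253/2500 + 89/2000 = 1457/10000

P(the email is spam|the filter flags the email) = (253/2500) / (1457/10000) = 1012/1457

P(the email is spam|the filter flags the email) = 1012/1457 ≈ 69.46%


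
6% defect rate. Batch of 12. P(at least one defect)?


P(all good) = (47/50)^12 = 116191483108948578241/244140625000000000000
P(≥1 defect) = 127949141891051421759/244140625000000000000

P = 127949141891051421759/244140625000000000000 ≈ 52.41%


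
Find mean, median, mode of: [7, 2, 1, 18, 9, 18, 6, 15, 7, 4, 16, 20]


Sorted: [1, 2, 4, 6, 7, 7, 9, 15, 16, 18, 18, 20]
Mean = 123/12 = 41/4
Median = 8
Freq: {7: 2, 2: 1, 1: 1, 18: 2, 9: 1, 6: 1, 15: 1, 4: 1, 16: 1, 20: 1}
Mode: [7, 18]

Mean=41/4, Median=8, Mode=[7, 18]


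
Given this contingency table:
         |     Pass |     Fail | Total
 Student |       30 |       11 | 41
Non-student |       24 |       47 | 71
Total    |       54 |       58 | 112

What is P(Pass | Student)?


P(Pass | Student) = 30/(30+11) = 30/41

P(Pass|Student) = 30/41 ≈ 73.17%


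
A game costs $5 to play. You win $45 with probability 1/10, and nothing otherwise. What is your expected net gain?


E[gain] = (45-5)×1/10 + (-5)×9/10
= 4 - 9/2 = -1/2

Expected net gain = $-1/2 ≈ $-0.50


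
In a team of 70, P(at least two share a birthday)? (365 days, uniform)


P(all different) = Π(365-i)/365 for i=0..69
= 0.000840
P(match) = 1 - 0.000840 = 0.999160

P ≈ 0.9992 ≈ 99.92%


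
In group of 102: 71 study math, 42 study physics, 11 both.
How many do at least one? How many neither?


|A∪B| = 71+42-11 = 102
Neither = 102-102 = 0

At least one: 102; Neither: 0


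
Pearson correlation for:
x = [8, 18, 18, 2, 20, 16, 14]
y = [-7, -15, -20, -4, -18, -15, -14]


n=7, Σx=96, Σy=-93, Σxy=-1490, Σx²=1568, Σy²=1435
r = (7×(-1490) - 96×(-93))/√((7×1568 - 96²)(7×1435 - (-93)²))
= -1502/√(1760×1396) = -1502/√2456960 ≈ -1502/1567.4693 ≈ -0.9582

r ≈ -0.9582


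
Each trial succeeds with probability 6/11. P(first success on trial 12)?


Geometric: P(X=12) = (1-p)^(k-1)×p = (5/11)^11×6/11 = 292968750/3138428376721

P(X=12) = 292968750/3138428376721 ≈ 0.01%


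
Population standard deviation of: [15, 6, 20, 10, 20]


Mean = 71/5
  (15-71/5)²=16/25
  (6-71/5)²=1681/25
  (20-71/5)²=841/25
  (10-71/5)²=441/25
  (20-71/5)²=841/25
Σ(x-μ)² = 764/5
σ² = (764/5)/5 = 764/25

σ = √(764/25) ≈ 5.5281


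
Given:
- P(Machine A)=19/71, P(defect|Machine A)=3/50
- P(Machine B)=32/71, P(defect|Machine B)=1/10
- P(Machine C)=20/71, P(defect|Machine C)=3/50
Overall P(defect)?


P(B) = Σ P(B|Aᵢ)×P(Aᵢ)
  3/50×19/71 = 57/3550
  1/10×32/71 = 16/355
  3/50×20/71 = 6/355
Sum = 277/3550

P(defect) = 277/3550 ≈ 7.80%


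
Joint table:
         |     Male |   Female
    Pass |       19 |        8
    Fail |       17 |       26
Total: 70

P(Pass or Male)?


P(Pass∨Male) = P(Pass) + P(Male) - P(Pass∧Male)
= (27 + 36 - 19)/70 = 44/70 = 22/35

P = 22/35 ≈ 62.86%


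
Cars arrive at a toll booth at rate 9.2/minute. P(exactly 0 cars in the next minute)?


Poisson(λ=9.2): P(X=0) = e^(-λ)×λ^k/k!
= e^(-9.2) × 9.2^0 / 0!
≈ 0.0001010394018 × 1 / 1 ≈ 0.000101

P(X=0) ≈ 0.000101 ≈ 0.01%


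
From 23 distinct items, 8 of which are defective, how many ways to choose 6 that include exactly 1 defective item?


Choose 1 of the 8 defective items and 5 of the other 15 items:
C(8,1)×C(15,5) = 8×3003 = 24024

24024


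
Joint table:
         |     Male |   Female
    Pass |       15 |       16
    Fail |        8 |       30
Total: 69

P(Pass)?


P(Pass) = (15+16)/69 = 31/69

P(Pass) = 31/69 ≈ 44.93%


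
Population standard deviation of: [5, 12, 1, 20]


Mean = 38/4 = 19/2
  (5-19/2)²=81/4
  (12-19/2)²=25/4
  (1-19/2)²=289/4
  (20-19/2)²=441/4
Σ(x-μ)² = 209
σ² = 209/4

σ = √(209/4) ≈ 7.2284


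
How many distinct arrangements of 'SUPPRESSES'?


Letters: 10, freq: {'S': 4, 'U': 1, 'P': 2, 'R': 1, 'E': 2}
10!/(4!×1!×2!×1!×2!) = 3628800/96 = 37800

37800


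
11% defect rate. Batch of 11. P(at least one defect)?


P(all good) = (89/100)^11 = 2775173073766990340489/10000000000000000000000
P(≥1 defect) = 7224826926233009659511/10000000000000000000000

P = 7224826926233009659511/10000000000000000000000 ≈ 72.25%


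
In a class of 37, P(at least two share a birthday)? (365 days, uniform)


P(all different) = Π(365-i)/365 for i=0..36
= 0.151266
P(match) = 1 - 0.151266 = 0.848734

P ≈ 0.8487 ≈ 84.87%


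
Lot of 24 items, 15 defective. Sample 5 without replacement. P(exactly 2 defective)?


Hypergeometric: C(15,2)×C(9,3)/C(24,5)
= 105×84/42504 = 105/506

P(X=2) = 105/506 ≈ 20.75%
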